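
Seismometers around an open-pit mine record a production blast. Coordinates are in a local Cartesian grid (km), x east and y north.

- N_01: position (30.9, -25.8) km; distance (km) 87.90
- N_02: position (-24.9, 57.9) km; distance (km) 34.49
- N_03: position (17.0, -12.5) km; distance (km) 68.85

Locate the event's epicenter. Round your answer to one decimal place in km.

Circle about each station: (x − 30.9)² + (y + 25.8)² = 87.90²; (x + 24.9)² + (y − 57.9)² = 34.49²; (x − 17.0)² + (y + 12.5)² = 68.85².
Subtracting the N_01 equation from the N_02 and N_03 equations removes the quadratic terms:
-111.6 x + 167.4 y = 8888.82
-27.8 x + 26.6 y = 1810.89
Solving the 2×2 system: x ≈ -39.6, y ≈ 26.7 km.

(-39.6, 26.7)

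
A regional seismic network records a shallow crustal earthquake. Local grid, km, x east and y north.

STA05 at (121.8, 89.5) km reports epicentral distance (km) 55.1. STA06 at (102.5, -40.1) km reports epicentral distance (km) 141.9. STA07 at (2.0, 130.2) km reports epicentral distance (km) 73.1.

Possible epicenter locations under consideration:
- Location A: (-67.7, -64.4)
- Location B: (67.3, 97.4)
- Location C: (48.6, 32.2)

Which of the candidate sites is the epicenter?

For each candidate, compare |candidate − station| to the reported distance:
Location A: residuals STA05 189.0, STA06 30.0, STA07 133.6 → max 189.0 km
Location B: residuals STA05 0.0, STA06 0.0, STA07 0.0 → max 0.0 km
Location C: residuals STA05 37.9, STA06 51.7, STA07 35.4 → max 51.7 km
Only Location B has all residuals ≈ 0.

Location B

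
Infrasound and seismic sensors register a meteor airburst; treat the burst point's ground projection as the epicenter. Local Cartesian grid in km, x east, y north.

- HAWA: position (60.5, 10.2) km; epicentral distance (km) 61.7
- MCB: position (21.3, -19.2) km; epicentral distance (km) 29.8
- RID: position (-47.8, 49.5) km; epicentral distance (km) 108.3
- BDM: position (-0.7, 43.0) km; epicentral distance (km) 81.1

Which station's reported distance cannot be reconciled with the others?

MCB

Solve using three stations at a time. Using HAWA, RID, BDM (subtract circle equations pairwise → linear system) gives (x, y) ≈ (19.1, -35.7).
Distances from that point to each station vs reported:
  HAWA: calculated 61.8 vs reported 61.7 → residual 0.1 km
  MCB: calculated 16.7 vs reported 29.8 → residual 13.1 km
  RID: calculated 108.4 vs reported 108.3 → residual 0.1 km
  BDM: calculated 81.2 vs reported 81.1 → residual 0.1 km
HAWA, RID, BDM are mutually consistent (residuals ≈ 0); MCB is off by 13.1 km.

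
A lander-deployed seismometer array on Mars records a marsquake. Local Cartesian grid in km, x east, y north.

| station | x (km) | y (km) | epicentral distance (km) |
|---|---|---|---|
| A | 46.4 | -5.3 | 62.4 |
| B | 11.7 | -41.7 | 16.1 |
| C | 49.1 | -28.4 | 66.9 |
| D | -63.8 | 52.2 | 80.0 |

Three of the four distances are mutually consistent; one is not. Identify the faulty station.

Solve using three stations at a time. Using A, C, D (subtract circle equations pairwise → linear system) gives (x, y) ≈ (-15.7, -11.7).
Distances from that point to each station vs reported:
  A: calculated 62.4 vs reported 62.4 → residual 0.0 km
  B: calculated 40.6 vs reported 16.1 → residual 24.5 km
  C: calculated 66.9 vs reported 66.9 → residual 0.0 km
  D: calculated 80.0 vs reported 80.0 → residual 0.0 km
A, C, D are mutually consistent (residuals ≈ 0); B is off by 24.5 km.

B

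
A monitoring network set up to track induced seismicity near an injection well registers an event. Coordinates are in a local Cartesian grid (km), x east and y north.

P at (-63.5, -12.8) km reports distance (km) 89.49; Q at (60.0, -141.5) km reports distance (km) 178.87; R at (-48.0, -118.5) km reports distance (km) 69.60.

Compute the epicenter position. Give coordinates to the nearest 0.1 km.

Circle about each station: (x + 63.5)² + (y + 12.8)² = 89.49²; (x − 60.0)² + (y + 141.5)² = 178.87²; (x + 48.0)² + (y + 118.5)² = 69.60².
Subtracting pairs of circle equations eliminates x²+y² and gives linear equations (the radical axes):
247.0 x − 257.4 y = -4559.86
31.0 x − 211.4 y = 15314.46
Solving the 2×2 system: x ≈ -110.9, y ≈ -88.7 km.

-110.9 km east, -88.7 km north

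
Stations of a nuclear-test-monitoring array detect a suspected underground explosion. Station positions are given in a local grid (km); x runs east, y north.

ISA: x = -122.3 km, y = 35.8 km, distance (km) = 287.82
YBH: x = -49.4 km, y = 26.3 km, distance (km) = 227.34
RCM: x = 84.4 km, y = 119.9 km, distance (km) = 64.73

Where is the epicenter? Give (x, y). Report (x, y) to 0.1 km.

Circle about each station: (x + 122.3)² + (y − 35.8)² = 287.82²; (x + 49.4)² + (y − 26.3)² = 227.34²; (x − 84.4)² + (y − 119.9)² = 64.73².
Subtracting the ISA equation from the YBH and RCM equations removes the quadratic terms:
145.8 x − 19.0 y = 18050.00
413.4 x + 168.2 y = 83910.82
Solving the 2×2 system: x ≈ 143.0, y ≈ 147.4 km.
Check against ISA (with the unrounded x, y): √((x + 122.3)²+(y − 35.8)²) = 287.82 ≈ 287.82 km. ✓

x ≈ 143.0 km, y ≈ 147.4 km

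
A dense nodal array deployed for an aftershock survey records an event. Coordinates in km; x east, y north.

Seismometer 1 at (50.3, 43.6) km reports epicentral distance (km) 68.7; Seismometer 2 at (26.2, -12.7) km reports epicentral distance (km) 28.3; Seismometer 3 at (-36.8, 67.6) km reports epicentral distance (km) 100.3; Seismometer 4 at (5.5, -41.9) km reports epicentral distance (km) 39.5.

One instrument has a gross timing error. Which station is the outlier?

Seismometer 3

Solve using three stations at a time. Using Seismometer 1, Seismometer 2, Seismometer 4 (subtract circle equations pairwise → linear system) gives (x, y) ≈ (-0.3, -2.9).
Distances from that point to each station vs reported:
  Seismometer 1: calculated 68.7 vs reported 68.7 → residual 0.0 km
  Seismometer 2: calculated 28.3 vs reported 28.3 → residual 0.0 km
  Seismometer 3: calculated 79.4 vs reported 100.3 → residual 20.9 km
  Seismometer 4: calculated 39.5 vs reported 39.5 → residual 0.0 km
Seismometer 1, Seismometer 2, Seismometer 4 are mutually consistent (residuals ≈ 0); Seismometer 3 is off by 20.9 km.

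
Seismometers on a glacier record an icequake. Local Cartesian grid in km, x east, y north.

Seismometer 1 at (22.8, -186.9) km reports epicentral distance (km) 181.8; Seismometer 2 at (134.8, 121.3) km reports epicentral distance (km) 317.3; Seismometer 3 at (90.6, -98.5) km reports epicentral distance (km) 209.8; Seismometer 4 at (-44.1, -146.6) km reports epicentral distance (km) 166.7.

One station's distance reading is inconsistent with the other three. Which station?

Solve using three stations at a time. Using Seismometer 1, Seismometer 2, Seismometer 3 (subtract circle equations pairwise → linear system) gives (x, y) ≈ (-117.3, -71.2).
Distances from that point to each station vs reported:
  Seismometer 1: calculated 181.7 vs reported 181.8 → residual 0.1 km
  Seismometer 2: calculated 317.2 vs reported 317.3 → residual 0.1 km
  Seismometer 3: calculated 209.7 vs reported 209.8 → residual 0.1 km
  Seismometer 4: calculated 105.1 vs reported 166.7 → residual 61.6 km
Seismometer 1, Seismometer 2, Seismometer 3 are mutually consistent (residuals ≈ 0); Seismometer 4 is off by 61.6 km.

Seismometer 4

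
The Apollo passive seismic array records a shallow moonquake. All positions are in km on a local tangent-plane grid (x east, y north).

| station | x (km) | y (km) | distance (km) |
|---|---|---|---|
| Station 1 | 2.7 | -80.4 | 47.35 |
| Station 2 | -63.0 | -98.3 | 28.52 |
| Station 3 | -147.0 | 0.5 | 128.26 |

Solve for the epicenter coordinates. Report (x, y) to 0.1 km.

Circle about each station: (x − 2.7)² + (y + 80.4)² = 47.35²; (x + 63.0)² + (y + 98.3)² = 28.52²; (x + 147.0)² + (y − 0.5)² = 128.26².
Subtracting pairs of circle equations eliminates x²+y² and gives linear equations (the radical axes):
-131.4 x − 35.8 y = 8589.07
-299.4 x + 161.8 y = 929.19
Solving the 2×2 system: x ≈ -44.5, y ≈ -76.6 km.

x ≈ -44.5 km, y ≈ -76.6 km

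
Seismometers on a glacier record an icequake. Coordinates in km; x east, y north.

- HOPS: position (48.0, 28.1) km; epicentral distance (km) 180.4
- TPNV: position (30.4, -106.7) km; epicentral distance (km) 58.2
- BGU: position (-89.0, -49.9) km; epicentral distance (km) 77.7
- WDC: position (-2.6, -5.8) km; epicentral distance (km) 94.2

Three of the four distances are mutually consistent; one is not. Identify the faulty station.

Solve using three stations at a time. Using TPNV, BGU, WDC (subtract circle equations pairwise → linear system) gives (x, y) ≈ (-27.0, -96.8).
Distances from that point to each station vs reported:
  HOPS: calculated 145.7 vs reported 180.4 → residual 34.7 km
  TPNV: calculated 58.3 vs reported 58.2 → residual 0.1 km
  BGU: calculated 77.7 vs reported 77.7 → residual 0.0 km
  WDC: calculated 94.2 vs reported 94.2 → residual 0.0 km
TPNV, BGU, WDC are mutually consistent (residuals ≈ 0); HOPS is off by 34.7 km.

HOPS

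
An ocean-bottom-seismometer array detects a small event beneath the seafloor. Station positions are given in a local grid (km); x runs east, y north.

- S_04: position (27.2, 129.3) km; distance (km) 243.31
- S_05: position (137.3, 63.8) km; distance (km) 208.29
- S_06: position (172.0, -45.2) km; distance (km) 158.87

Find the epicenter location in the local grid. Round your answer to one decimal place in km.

x ≈ 28.8 km, y ≈ -114.0 km

Circle about each station: (x − 27.2)² + (y − 129.3)² = 243.31²; (x − 137.3)² + (y − 63.8)² = 208.29²; (x − 172.0)² + (y + 45.2)² = 158.87².
Subtracting pairs of circle equations eliminates x²+y² and gives linear equations (the radical axes):
220.2 x − 131.0 y = 21278.43
289.6 x − 349.0 y = 48128.79
Solving the 2×2 system: x ≈ 28.8, y ≈ -114.0 km.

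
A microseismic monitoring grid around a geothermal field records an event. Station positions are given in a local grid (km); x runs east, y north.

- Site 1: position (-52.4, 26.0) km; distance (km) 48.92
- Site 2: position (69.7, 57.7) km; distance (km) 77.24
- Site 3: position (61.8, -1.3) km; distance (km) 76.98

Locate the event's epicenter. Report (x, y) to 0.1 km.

-4.8 km east, 37.3 km north

Circle about each station: (x + 52.4)² + (y − 26.0)² = 48.92²; (x − 69.7)² + (y − 57.7)² = 77.24²; (x − 61.8)² + (y + 1.3)² = 76.98².
Subtracting the Site 1 equation from the Site 2 and Site 3 equations removes the quadratic terms:
244.2 x + 63.4 y = 1192.77
228.4 x − 54.6 y = -3133.58
Solving the 2×2 system: x ≈ -4.8, y ≈ 37.3 km.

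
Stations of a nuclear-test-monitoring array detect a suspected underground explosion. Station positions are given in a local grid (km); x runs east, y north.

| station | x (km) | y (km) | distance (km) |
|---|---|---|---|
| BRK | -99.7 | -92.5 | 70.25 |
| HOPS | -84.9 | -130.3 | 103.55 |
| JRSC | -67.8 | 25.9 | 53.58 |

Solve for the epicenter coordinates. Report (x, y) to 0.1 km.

Circle about each station: (x + 99.7)² + (y + 92.5)² = 70.25²; (x + 84.9)² + (y + 130.3)² = 103.55²; (x + 67.8)² + (y − 25.9)² = 53.58².
Subtracting pairs of circle equations eliminates x²+y² and gives linear equations (the radical axes):
29.6 x − 75.6 y = -97.78
63.8 x + 236.8 y = -11164.44
Solving the 2×2 system: x ≈ -73.3, y ≈ -27.4 km.

-73.3 km east, -27.4 km north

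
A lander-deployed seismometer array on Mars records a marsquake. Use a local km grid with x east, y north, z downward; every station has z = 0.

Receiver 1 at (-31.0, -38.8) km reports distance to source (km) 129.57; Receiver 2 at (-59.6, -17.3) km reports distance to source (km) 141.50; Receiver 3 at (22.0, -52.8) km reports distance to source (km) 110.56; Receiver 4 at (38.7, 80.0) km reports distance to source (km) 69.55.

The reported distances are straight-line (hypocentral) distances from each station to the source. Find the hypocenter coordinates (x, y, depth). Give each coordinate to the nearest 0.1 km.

Each station gives a sphere (x−x_i)² + (y−y_i)² + z² = d_i² (stations at z=0).
Subtracting the Receiver 1 sphere from Receiver 2 and Receiver 3: z² cancels, leaving linear equations in x and y:
-57.2 x + 43.0 y = -1848.86
106.0 x − 28.0 y = 5370.27
Solving: x ≈ 60.599, y ≈ 37.614 km (keep extra digits for the depth step; rounded: 60.6, 37.6).
Then from the Receiver 1 sphere: z² = 129.57² − (x + 31.0)² − (y + 38.8)² with x = 60.599, y = 37.614, so z ≈ 50.586 ≈ 50.6 km.
Check against Receiver 4 (with the unrounded solution): distance 69.54 ≈ 69.55 km. ✓

(60.6, 37.6, 50.6)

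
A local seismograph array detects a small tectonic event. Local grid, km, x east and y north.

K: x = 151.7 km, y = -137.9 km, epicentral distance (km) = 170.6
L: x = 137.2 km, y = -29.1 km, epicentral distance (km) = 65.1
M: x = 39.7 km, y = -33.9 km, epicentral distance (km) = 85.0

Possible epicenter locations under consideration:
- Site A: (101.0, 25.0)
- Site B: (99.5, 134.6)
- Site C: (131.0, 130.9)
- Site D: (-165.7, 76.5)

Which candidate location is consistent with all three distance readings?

Site A

For each candidate, compare |candidate − station| to the reported distance:
Site A: residuals K 0.0, L 0.0, M 0.0 → max 0.0 km
Site B: residuals K 106.9, L 102.9, M 93.8 → max 106.9 km
Site C: residuals K 99.0, L 95.0, M 103.4 → max 103.4 km
Site D: residuals K 212.4, L 255.7, M 148.2 → max 255.7 km
Only Site A has all residuals ≈ 0.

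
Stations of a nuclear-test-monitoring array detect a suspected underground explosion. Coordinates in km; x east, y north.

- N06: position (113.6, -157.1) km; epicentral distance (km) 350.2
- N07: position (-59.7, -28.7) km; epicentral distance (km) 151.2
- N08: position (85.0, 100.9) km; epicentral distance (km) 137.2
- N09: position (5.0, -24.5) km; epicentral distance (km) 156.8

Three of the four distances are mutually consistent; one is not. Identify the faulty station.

N06

Solve using three stations at a time. Using N07, N08, N09 (subtract circle equations pairwise → linear system) gives (x, y) ≈ (-50.3, 122.0).
Distances from that point to each station vs reported:
  N06: calculated 323.7 vs reported 350.2 → residual 26.5 km
  N07: calculated 151.0 vs reported 151.2 → residual 0.2 km
  N08: calculated 137.0 vs reported 137.2 → residual 0.2 km
  N09: calculated 156.6 vs reported 156.8 → residual 0.2 km
N07, N08, N09 are mutually consistent (residuals ≈ 0); N06 is off by 26.5 km.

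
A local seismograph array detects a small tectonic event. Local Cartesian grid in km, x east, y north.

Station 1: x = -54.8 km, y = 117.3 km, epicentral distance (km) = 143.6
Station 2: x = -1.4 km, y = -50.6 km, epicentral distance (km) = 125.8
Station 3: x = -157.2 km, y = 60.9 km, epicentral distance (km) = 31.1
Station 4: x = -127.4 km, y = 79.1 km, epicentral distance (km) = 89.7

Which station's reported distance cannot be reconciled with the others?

Station 3

Solve using three stations at a time. Using Station 1, Station 2, Station 4 (subtract circle equations pairwise → linear system) gives (x, y) ≈ (-120.6, -10.3).
Distances from that point to each station vs reported:
  Station 1: calculated 143.6 vs reported 143.6 → residual 0.0 km
  Station 2: calculated 125.8 vs reported 125.8 → residual 0.0 km
  Station 3: calculated 80.1 vs reported 31.1 → residual 49.0 km
  Station 4: calculated 89.7 vs reported 89.7 → residual 0.0 km
Station 1, Station 2, Station 4 are mutually consistent (residuals ≈ 0); Station 3 is off by 49.0 km.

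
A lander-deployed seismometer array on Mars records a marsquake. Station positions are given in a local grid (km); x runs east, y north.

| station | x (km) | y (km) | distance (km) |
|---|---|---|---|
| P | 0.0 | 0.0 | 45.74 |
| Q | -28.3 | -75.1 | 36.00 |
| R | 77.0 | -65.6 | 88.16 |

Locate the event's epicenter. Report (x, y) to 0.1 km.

(-8.7, -44.9)

Circle about each station: x² + y² = 45.74²; (x + 28.3)² + (y + 75.1)² = 36.00²; (x − 77.0)² + (y + 65.6)² = 88.16².
Subtracting the P equation from the Q and R equations removes the quadratic terms:
-56.6 x − 150.2 y = 7237.05
154.0 x − 131.2 y = 4552.32
Solving the 2×2 system: x ≈ -8.7, y ≈ -44.9 km.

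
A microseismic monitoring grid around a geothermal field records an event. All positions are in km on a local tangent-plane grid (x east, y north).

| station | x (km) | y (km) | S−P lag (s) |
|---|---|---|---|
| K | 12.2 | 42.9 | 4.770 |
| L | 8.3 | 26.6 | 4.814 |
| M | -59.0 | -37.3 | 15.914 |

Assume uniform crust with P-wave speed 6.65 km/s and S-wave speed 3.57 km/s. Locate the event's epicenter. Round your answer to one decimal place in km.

45.4 km east, 27.1 km north

Distance from S−P lag: d = Δt · v_P v_S / (v_P − v_S) = Δt · (6.65·3.57)/(6.65−3.57) ≈ 7.7080·Δt.
So d_K = 36.77, d_L = 37.11, d_M = 122.66 km.
Circle about each station: (x − 12.2)² + (y − 42.9)² = 36.77²; (x − 8.3)² + (y − 26.6)² = 37.11²; (x + 59.0)² + (y + 37.3)² = 122.66².
Subtracting pairs of circle equations eliminates x²+y² and gives linear equations (the radical axes):
-7.8 x − 32.6 y = -1237.92
-142.4 x − 160.4 y = -10810.40
Solving the 2×2 system: x ≈ 45.4, y ≈ 27.1 km.
Check against K (with the unrounded x, y): √((x − 12.2)²+(y − 42.9)²) = 36.73 ≈ 36.77 km. ✓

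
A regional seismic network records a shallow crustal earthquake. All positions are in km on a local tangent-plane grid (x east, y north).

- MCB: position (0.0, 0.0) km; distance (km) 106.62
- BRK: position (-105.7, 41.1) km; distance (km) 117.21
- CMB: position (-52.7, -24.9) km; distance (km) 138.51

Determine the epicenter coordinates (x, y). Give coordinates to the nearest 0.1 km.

-8.3 km east, 106.3 km north

Circle about each station: x² + y² = 106.62²; (x + 105.7)² + (y − 41.1)² = 117.21²; (x + 52.7)² + (y + 24.9)² = 138.51².
Subtracting the MCB equation from the BRK and CMB equations removes the quadratic terms:
-211.4 x + 82.2 y = 10491.34
-105.4 x − 49.8 y = -4419.90
Solving the 2×2 system: x ≈ -8.3, y ≈ 106.3 km.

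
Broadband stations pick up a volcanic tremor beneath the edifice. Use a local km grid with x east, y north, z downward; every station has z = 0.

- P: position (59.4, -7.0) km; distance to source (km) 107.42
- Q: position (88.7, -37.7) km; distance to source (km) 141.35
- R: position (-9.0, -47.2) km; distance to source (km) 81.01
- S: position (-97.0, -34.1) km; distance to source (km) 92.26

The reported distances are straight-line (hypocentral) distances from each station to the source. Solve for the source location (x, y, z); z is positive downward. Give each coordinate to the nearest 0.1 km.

Each station gives a sphere (x−x_i)² + (y−y_i)² + z² = d_i² (stations at z=0).
Subtracting the P sphere from Q and R: z² cancels, leaving linear equations in x and y:
58.6 x − 61.4 y = -2729.15
-136.8 x − 80.4 y = 3707.92
Solving: x ≈ -34.100, y ≈ 11.903 km (keep extra digits for the depth step; rounded: -34.1, 11.9).
Then from the P sphere: z² = 107.42² − (x − 59.4)² − (y + 7.0)² with x = -34.100, y = 11.903, so z ≈ 49.391 ≈ 49.4 km.
Check against S (with the unrounded solution): distance 92.26 ≈ 92.26 km. ✓

x ≈ -34.1 km, y ≈ 11.9 km, depth ≈ 49.4 km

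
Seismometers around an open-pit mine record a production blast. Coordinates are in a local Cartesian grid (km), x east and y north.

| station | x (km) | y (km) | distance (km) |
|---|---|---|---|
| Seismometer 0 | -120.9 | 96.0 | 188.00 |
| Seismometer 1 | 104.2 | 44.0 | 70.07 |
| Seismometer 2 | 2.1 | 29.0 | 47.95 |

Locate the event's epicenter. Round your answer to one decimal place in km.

x ≈ 44.7 km, y ≈ 7.0 km

Circle about each station: (x + 120.9)² + (y − 96.0)² = 188.00²; (x − 104.2)² + (y − 44.0)² = 70.07²; (x − 2.1)² + (y − 29.0)² = 47.95².
Subtracting pairs of circle equations eliminates x²+y² and gives linear equations (the radical axes):
450.2 x − 104.0 y = 19395.03
246.0 x − 134.0 y = 10057.40
Solving the 2×2 system: x ≈ 44.7, y ≈ 7.0 km.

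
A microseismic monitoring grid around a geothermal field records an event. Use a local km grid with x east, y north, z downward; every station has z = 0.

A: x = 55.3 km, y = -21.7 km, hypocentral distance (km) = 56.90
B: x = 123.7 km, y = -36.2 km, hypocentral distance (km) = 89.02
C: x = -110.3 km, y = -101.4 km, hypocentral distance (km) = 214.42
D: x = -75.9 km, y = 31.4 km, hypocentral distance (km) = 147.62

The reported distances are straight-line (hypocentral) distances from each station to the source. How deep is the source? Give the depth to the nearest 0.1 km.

Each station gives a sphere (x−x_i)² + (y−y_i)² + z² = d_i² (stations at z=0).
Subtracting the A sphere from B and C: z² cancels, leaving linear equations in x and y:
136.8 x − 29.0 y = 8396.20
-331.2 x − 159.4 y = -23819.26
Solving: x ≈ 64.599, y ≈ 15.207 km (keep extra digits for the depth step; rounded: 64.6, 15.2).
Then from the A sphere: z² = 56.90² − (x − 55.3)² − (y + 21.7)² with x = 64.599, y = 15.207, so z ≈ 42.297 ≈ 42.3 km.
Check against D (with the unrounded solution): distance 147.62 ≈ 147.62 km. ✓

depth ≈ 42.3 km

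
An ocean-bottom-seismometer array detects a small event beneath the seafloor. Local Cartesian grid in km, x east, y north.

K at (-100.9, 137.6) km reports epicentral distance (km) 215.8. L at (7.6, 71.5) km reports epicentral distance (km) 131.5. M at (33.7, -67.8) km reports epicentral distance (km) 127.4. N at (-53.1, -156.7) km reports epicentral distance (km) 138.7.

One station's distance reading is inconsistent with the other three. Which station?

K

Solve using three stations at a time. Using L, M, N (subtract circle equations pairwise → linear system) gives (x, y) ≈ (-85.1, -21.8).
Distances from that point to each station vs reported:
  K: calculated 160.2 vs reported 215.8 → residual 55.6 km
  L: calculated 131.5 vs reported 131.5 → residual 0.0 km
  M: calculated 127.4 vs reported 127.4 → residual 0.0 km
  N: calculated 138.7 vs reported 138.7 → residual 0.0 km
L, M, N are mutually consistent (residuals ≈ 0); K is off by 55.6 km.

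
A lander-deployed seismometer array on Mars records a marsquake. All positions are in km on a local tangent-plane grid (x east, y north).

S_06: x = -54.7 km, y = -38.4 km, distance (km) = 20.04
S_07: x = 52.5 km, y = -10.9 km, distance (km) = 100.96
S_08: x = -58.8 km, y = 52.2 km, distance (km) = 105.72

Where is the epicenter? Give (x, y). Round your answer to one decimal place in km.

Circle about each station: (x + 54.7)² + (y + 38.4)² = 20.04²; (x − 52.5)² + (y + 10.9)² = 100.96²; (x + 58.8)² + (y − 52.2)² = 105.72².
Subtracting pairs of circle equations eliminates x²+y² and gives linear equations (the radical axes):
214.4 x + 55.0 y = -11382.91
-8.2 x + 181.2 y = -9059.49
Solving the 2×2 system: x ≈ -39.8, y ≈ -51.8 km.
Check against S_06 (with the unrounded x, y): √((x + 54.7)²+(y + 38.4)²) = 20.04 ≈ 20.04 km. ✓

x ≈ -39.8 km, y ≈ -51.8 km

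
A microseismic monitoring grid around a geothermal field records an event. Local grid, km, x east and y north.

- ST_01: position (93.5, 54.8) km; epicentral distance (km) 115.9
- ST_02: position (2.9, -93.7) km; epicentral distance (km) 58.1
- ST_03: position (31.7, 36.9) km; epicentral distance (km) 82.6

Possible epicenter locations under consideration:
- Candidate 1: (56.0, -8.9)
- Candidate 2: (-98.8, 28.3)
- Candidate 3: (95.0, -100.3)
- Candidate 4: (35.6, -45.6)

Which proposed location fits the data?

Candidate 4

For each candidate, compare |candidate − station| to the reported distance:
Candidate 1: residuals ST_01 42.0, ST_02 42.0, ST_03 30.8 → max 42.0 km
Candidate 2: residuals ST_01 78.2, ST_02 100.7, ST_03 48.2 → max 100.7 km
Candidate 3: residuals ST_01 39.2, ST_02 34.2, ST_03 68.5 → max 68.5 km
Candidate 4: residuals ST_01 0.0, ST_02 0.1, ST_03 0.0 → max 0.1 km
Only Candidate 4 has all residuals ≈ 0.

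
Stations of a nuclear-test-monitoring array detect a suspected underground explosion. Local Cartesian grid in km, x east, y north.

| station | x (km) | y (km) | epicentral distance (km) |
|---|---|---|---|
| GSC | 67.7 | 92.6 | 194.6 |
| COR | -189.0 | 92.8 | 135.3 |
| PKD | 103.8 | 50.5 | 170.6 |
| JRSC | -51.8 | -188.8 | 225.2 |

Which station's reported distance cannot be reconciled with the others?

GSC

Solve using three stations at a time. Using COR, PKD, JRSC (subtract circle equations pairwise → linear system) gives (x, y) ≈ (-66.2, 36.0).
Distances from that point to each station vs reported:
  GSC: calculated 145.4 vs reported 194.6 → residual 49.2 km
  COR: calculated 135.3 vs reported 135.3 → residual 0.0 km
  PKD: calculated 170.6 vs reported 170.6 → residual 0.0 km
  JRSC: calculated 225.2 vs reported 225.2 → residual 0.0 km
COR, PKD, JRSC are mutually consistent (residuals ≈ 0); GSC is off by 49.2 km.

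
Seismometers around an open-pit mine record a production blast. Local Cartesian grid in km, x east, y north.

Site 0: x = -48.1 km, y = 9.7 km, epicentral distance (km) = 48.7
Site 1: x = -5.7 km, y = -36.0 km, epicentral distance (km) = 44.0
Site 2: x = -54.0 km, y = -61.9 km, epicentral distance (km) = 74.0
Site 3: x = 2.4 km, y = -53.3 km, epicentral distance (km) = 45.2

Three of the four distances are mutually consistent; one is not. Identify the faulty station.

Solve using three stations at a time. Using Site 0, Site 2, Site 3 (subtract circle equations pairwise → linear system) gives (x, y) ≈ (-2.9, -8.4).
Distances from that point to each station vs reported:
  Site 0: calculated 48.7 vs reported 48.7 → residual 0.0 km
  Site 1: calculated 27.8 vs reported 44.0 → residual 16.2 km
  Site 2: calculated 74.0 vs reported 74.0 → residual 0.0 km
  Site 3: calculated 45.2 vs reported 45.2 → residual 0.0 km
Site 0, Site 2, Site 3 are mutually consistent (residuals ≈ 0); Site 1 is off by 16.2 km.

Site 1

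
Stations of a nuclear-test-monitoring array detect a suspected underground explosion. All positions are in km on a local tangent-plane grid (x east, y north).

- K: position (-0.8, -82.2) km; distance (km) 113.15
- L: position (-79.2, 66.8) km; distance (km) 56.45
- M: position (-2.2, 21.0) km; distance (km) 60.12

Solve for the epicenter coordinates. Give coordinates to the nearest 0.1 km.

(-61.8, 13.1)

Circle about each station: (x + 0.8)² + (y + 82.2)² = 113.15²; (x + 79.2)² + (y − 66.8)² = 56.45²; (x + 2.2)² + (y − 21.0)² = 60.12².
Subtracting the K equation from the L and M equations removes the quadratic terms:
-156.8 x + 298.0 y = 13593.72
-2.8 x + 206.4 y = 2876.87
Solving the 2×2 system: x ≈ -61.8, y ≈ 13.1 km.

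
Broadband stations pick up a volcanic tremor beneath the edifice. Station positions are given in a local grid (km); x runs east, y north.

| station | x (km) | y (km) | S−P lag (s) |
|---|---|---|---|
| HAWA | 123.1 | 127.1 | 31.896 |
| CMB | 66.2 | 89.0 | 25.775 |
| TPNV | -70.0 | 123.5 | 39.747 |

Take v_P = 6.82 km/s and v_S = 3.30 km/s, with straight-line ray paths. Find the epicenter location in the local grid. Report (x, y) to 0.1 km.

Distance from S−P lag: d = Δt · v_P v_S / (v_P − v_S) = Δt · (6.82·3.30)/(6.82−3.30) ≈ 6.3937·Δt.
So d_HAWA = 203.94, d_CMB = 164.80, d_TPNV = 254.13 km.
Circle about each station: (x − 123.1)² + (y − 127.1)² = 203.94²; (x − 66.2)² + (y − 89.0)² = 164.80²; (x + 70.0)² + (y − 123.5)² = 254.13².
Subtracting the HAWA equation from the CMB and TPNV equations removes the quadratic terms:
-113.8 x − 76.2 y = -4572.10
-386.2 x − 7.2 y = -34146.30
Solving the 2×2 system: x ≈ 89.8, y ≈ -74.1 km.

89.8 km east, -74.1 km north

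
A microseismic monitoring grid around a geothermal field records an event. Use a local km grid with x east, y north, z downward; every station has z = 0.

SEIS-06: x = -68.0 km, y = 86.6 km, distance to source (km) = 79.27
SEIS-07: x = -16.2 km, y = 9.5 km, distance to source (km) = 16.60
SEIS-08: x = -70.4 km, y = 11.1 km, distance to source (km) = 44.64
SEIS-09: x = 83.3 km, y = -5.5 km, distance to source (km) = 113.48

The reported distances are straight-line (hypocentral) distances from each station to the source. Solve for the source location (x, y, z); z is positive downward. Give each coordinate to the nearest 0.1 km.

Each station gives a sphere (x−x_i)² + (y−y_i)² + z² = d_i² (stations at z=0).
Subtracting the SEIS-06 sphere from SEIS-07 and SEIS-08: z² cancels, leaving linear equations in x and y:
103.6 x − 154.2 y = -5762.70
-4.8 x − 151.0 y = -2753.19
Solving: x ≈ -27.199, y ≈ 19.098 km (keep extra digits for the depth step; rounded: -27.2, 19.1).
Then from the SEIS-06 sphere: z² = 79.27² − (x + 68.0)² − (y − 86.6)² with x = -27.199, y = 19.098, so z ≈ 7.905 ≈ 7.9 km.

(-27.2, 19.1, 7.9)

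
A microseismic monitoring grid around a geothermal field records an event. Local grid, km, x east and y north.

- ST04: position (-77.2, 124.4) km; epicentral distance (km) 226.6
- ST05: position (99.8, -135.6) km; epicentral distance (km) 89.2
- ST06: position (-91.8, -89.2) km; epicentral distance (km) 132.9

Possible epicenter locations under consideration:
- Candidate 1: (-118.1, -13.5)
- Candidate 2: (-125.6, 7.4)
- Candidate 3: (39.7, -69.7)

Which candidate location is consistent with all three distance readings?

Candidate 3

For each candidate, compare |candidate − station| to the reported distance:
Candidate 1: residuals ST04 82.8, ST05 160.6, ST06 52.8 → max 160.6 km
Candidate 2: residuals ST04 100.0, ST05 177.7, ST06 30.6 → max 177.7 km
Candidate 3: residuals ST04 0.0, ST05 0.0, ST06 0.0 → max 0.0 km
Only Candidate 3 has all residuals ≈ 0.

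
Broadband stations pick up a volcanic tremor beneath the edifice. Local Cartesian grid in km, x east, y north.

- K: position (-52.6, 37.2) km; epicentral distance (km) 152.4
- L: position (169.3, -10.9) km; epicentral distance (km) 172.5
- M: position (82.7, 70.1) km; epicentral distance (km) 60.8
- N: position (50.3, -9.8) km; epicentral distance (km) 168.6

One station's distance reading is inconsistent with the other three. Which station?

N

Solve using three stations at a time. Using K, L, M (subtract circle equations pairwise → linear system) gives (x, y) ≈ (68.8, 129.3).
Distances from that point to each station vs reported:
  K: calculated 152.4 vs reported 152.4 → residual 0.0 km
  L: calculated 172.5 vs reported 172.5 → residual 0.0 km
  M: calculated 60.8 vs reported 60.8 → residual 0.0 km
  N: calculated 140.4 vs reported 168.6 → residual 28.2 km
K, L, M are mutually consistent (residuals ≈ 0); N is off by 28.2 km.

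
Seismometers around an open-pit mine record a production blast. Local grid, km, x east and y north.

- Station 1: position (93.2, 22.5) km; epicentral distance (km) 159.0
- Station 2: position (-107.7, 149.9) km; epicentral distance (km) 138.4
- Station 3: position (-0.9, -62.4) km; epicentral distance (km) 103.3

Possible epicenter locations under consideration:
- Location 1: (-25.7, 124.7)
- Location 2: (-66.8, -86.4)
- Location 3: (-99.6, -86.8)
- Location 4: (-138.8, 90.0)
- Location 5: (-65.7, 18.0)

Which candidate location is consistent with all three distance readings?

For each candidate, compare |candidate − station| to the reported distance:
Location 1: residuals Station 1 2.2, Station 2 52.6, Station 3 85.4 → max 85.4 km
Location 2: residuals Station 1 34.5, Station 2 101.4, Station 3 33.2 → max 101.4 km
Location 3: residuals Station 1 62.6, Station 2 98.4, Station 3 1.6 → max 98.4 km
Location 4: residuals Station 1 82.6, Station 2 70.9, Station 3 102.2 → max 102.2 km
Location 5: residuals Station 1 0.0, Station 2 0.0, Station 3 0.0 → max 0.0 km
Only Location 5 has all residuals ≈ 0.

Location 5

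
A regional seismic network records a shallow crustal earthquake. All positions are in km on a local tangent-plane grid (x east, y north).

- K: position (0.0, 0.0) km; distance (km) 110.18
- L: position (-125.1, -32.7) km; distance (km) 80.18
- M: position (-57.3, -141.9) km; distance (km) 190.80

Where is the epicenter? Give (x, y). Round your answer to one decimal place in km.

-101.1 km east, 43.8 km north

Circle about each station: x² + y² = 110.18²; (x + 125.1)² + (y + 32.7)² = 80.18²; (x + 57.3)² + (y + 141.9)² = 190.80².
Subtracting pairs of circle equations eliminates x²+y² and gives linear equations (the radical axes):
-250.2 x − 65.4 y = 22430.10
-114.6 x − 283.8 y = -846.11
Solving the 2×2 system: x ≈ -101.1, y ≈ 43.8 km.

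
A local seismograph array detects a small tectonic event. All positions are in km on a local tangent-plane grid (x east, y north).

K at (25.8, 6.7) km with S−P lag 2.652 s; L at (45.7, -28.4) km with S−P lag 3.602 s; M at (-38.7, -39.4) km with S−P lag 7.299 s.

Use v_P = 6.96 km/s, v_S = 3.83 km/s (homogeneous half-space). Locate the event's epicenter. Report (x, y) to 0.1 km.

18.3 km east, -14.6 km north

Distance from S−P lag: d = Δt · v_P v_S / (v_P − v_S) = Δt · (6.96·3.83)/(6.96−3.83) ≈ 8.5165·Δt.
So d_K = 22.59, d_L = 30.68, d_M = 62.16 km.
Circle about each station: (x − 25.8)² + (y − 6.7)² = 22.59²; (x − 45.7)² + (y + 28.4)² = 30.68²; (x + 38.7)² + (y + 39.4)² = 62.16².
Subtracting the K equation from the L and M equations removes the quadratic terms:
39.8 x − 70.2 y = 1753.57
-129.0 x − 92.2 y = -1014.04
Solving the 2×2 system: x ≈ 18.3, y ≈ -14.6 km.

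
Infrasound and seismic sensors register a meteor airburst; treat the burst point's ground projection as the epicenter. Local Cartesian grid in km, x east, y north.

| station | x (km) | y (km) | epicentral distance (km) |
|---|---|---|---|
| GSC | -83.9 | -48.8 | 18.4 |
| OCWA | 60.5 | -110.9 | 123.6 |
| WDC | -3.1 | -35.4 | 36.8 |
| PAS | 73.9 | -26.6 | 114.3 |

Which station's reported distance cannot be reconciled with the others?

GSC

Solve using three stations at a time. Using OCWA, WDC, PAS (subtract circle equations pairwise → linear system) gives (x, y) ≈ (-39.8, -38.6).
Distances from that point to each station vs reported:
  GSC: calculated 45.3 vs reported 18.4 → residual 26.9 km
  OCWA: calculated 123.6 vs reported 123.6 → residual 0.0 km
  WDC: calculated 36.8 vs reported 36.8 → residual 0.0 km
  PAS: calculated 114.3 vs reported 114.3 → residual 0.0 km
OCWA, WDC, PAS are mutually consistent (residuals ≈ 0); GSC is off by 26.9 km.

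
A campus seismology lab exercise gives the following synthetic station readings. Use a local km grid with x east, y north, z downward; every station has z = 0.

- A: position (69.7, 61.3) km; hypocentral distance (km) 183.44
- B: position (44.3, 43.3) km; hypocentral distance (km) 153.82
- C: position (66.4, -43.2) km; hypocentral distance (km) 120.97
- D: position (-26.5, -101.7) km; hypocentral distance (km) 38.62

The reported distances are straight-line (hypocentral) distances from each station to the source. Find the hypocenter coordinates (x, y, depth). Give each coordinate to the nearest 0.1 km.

(-47.1, -78.3, 22.8)

Each station gives a sphere (x−x_i)² + (y−y_i)² + z² = d_i² (stations at z=0).
Subtracting the A sphere from B and C: z² cancels, leaving linear equations in x and y:
-50.8 x − 36.0 y = 5211.24
-6.6 x − 209.0 y = 16675.91
Solving: x ≈ -47.094, y ≈ -78.302 km (keep extra digits for the depth step; rounded: -47.1, -78.3).
Then from the A sphere: z² = 183.44² − (x − 69.7)² − (y − 61.3)² with x = -47.094, y = -78.302, so z ≈ 22.818 ≈ 22.8 km.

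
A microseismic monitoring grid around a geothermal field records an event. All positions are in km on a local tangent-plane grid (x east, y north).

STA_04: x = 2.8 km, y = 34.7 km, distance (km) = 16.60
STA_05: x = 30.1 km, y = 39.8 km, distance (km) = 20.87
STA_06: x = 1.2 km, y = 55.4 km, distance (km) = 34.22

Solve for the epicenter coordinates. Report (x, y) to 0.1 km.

Circle about each station: (x − 2.8)² + (y − 34.7)² = 16.60²; (x − 30.1)² + (y − 39.8)² = 20.87²; (x − 1.2)² + (y − 55.4)² = 34.22².
Subtracting pairs of circle equations eliminates x²+y² and gives linear equations (the radical axes):
54.6 x + 10.2 y = 1118.12
-3.2 x + 41.4 y = 963.22
Solving the 2×2 system: x ≈ 15.9, y ≈ 24.5 km.

(15.9, 24.5)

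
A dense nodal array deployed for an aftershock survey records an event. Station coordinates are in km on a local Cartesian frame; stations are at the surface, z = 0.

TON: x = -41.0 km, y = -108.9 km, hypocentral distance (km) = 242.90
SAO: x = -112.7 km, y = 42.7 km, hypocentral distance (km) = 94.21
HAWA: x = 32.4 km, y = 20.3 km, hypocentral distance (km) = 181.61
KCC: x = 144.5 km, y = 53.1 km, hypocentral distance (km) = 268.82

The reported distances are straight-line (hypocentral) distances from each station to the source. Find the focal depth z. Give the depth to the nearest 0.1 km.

58.5 km

Each station gives a sphere (x−x_i)² + (y−y_i)² + z² = d_i² (stations at z=0).
Subtracting the TON sphere from SAO and HAWA: z² cancels, leaving linear equations in x and y:
-143.4 x + 303.2 y = 51109.26
146.8 x + 258.4 y = 13939.86
Solving: x ≈ -110.098, y ≈ 116.495 km (keep extra digits for the depth step; rounded: -110.1, 116.5).
Then from the TON sphere: z² = 242.90² − (x + 41.0)² − (y + 108.9)² with x = -110.098, y = 116.495, so z ≈ 58.506 ≈ 58.5 km.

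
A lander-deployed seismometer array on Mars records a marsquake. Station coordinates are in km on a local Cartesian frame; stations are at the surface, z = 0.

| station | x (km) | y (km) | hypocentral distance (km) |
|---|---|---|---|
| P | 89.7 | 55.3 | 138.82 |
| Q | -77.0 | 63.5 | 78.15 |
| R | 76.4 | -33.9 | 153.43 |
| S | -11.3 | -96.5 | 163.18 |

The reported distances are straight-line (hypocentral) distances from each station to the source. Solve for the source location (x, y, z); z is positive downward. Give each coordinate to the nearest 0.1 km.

x ≈ -33.5 km, y ≈ 52.0 km, depth ≈ 63.9 km

Each station gives a sphere (x−x_i)² + (y−y_i)² + z² = d_i² (stations at z=0).
Subtracting the P sphere from Q and R: z² cancels, leaving linear equations in x and y:
-333.4 x + 16.4 y = 12020.64
-26.6 x − 178.4 y = -8387.78
Solving: x ≈ -33.496, y ≈ 52.011 km (keep extra digits for the depth step; rounded: -33.5, 52.0).
Then from the P sphere: z² = 138.82² − (x − 89.7)² − (y − 55.3)² with x = -33.496, y = 52.011, so z ≈ 63.898 ≈ 63.9 km.
Check against S (with the unrounded solution): distance 163.19 ≈ 163.18 km. ✓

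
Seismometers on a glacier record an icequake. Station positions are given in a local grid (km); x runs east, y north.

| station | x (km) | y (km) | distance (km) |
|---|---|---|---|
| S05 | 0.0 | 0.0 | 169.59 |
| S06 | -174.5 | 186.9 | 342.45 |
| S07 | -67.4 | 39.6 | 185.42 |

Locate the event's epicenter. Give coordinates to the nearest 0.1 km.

Circle about each station: x² + y² = 169.59²; (x + 174.5)² + (y − 186.9)² = 342.45²; (x + 67.4)² + (y − 39.6)² = 185.42².
Subtracting the S05 equation from the S06 and S07 equations removes the quadratic terms:
-349.0 x + 373.8 y = -23129.37
-134.8 x + 79.2 y = 491.11
Solving the 2×2 system: x ≈ -88.6, y ≈ -144.6 km.
Check against S05 (with the unrounded x, y): √(x²+y²) = 169.58 ≈ 169.59 km. ✓

x ≈ -88.6 km, y ≈ -144.6 km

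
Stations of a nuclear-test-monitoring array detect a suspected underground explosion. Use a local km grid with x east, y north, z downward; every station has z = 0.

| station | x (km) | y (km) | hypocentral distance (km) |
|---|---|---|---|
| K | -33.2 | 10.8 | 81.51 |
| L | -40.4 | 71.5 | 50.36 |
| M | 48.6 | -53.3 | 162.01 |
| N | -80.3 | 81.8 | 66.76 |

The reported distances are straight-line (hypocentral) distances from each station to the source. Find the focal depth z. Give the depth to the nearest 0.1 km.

Each station gives a sphere (x−x_i)² + (y−y_i)² + z² = d_i² (stations at z=0).
Subtracting the K sphere from L and M: z² cancels, leaving linear equations in x and y:
-14.4 x + 121.4 y = 9633.28
163.6 x − 128.2 y = -15619.39
Solving: x ≈ -36.703, y ≈ 74.998 km (keep extra digits for the depth step; rounded: -36.7, 75.0).
Then from the K sphere: z² = 81.51² − (x + 33.2)² − (y − 10.8)² with x = -36.703, y = 74.998, so z ≈ 50.102 ≈ 50.1 km.

depth ≈ 50.1 km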